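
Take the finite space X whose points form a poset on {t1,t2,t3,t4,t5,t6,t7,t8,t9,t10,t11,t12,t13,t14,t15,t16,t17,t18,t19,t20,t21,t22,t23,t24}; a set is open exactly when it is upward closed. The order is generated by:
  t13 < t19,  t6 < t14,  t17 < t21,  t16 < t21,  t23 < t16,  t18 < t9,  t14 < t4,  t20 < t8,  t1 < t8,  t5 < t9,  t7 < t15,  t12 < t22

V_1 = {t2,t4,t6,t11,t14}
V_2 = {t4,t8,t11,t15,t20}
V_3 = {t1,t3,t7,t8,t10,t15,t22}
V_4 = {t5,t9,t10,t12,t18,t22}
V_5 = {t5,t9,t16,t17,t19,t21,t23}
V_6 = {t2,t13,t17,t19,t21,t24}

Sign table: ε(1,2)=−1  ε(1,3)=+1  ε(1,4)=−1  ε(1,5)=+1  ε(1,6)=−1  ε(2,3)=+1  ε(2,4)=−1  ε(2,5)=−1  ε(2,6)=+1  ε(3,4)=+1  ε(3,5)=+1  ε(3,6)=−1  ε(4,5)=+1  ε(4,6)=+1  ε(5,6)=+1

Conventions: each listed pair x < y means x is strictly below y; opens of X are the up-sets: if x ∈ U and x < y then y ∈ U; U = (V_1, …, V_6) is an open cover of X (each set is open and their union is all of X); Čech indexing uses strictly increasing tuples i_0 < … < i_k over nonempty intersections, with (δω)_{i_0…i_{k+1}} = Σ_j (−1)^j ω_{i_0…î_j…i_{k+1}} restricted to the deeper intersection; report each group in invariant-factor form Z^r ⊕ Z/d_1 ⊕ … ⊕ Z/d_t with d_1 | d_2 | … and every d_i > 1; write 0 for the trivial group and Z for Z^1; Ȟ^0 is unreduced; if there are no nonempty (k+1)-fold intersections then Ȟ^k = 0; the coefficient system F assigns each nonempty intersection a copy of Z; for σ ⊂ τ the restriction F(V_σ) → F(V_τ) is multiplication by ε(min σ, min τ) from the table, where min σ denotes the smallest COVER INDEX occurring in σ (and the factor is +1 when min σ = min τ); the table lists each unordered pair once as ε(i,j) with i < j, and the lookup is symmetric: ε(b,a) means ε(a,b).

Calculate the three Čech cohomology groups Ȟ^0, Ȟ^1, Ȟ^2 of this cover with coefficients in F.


nerve of the cover:
  V12={t4,t11} V16={t2} V23={t8,t15} V34={t10,t22} V45={t5,t9} V56={t17,t19,t21}
C dims 6,6; δ0: rk 5, SNF 1^5
Ȟ^0 = (6 − 5) − 0 = 1, so Ȟ^0 ≅ Z
Ȟ^1 = (6 − 0) − 5 = 1, so Ȟ^1 ≅ Z
Ȟ^2 = (0 − 0) − 0 = 0, so Ȟ^2 ≅ 0

Ȟ^0 = Z; Ȟ^1 = Z; Ȟ^2 = 0


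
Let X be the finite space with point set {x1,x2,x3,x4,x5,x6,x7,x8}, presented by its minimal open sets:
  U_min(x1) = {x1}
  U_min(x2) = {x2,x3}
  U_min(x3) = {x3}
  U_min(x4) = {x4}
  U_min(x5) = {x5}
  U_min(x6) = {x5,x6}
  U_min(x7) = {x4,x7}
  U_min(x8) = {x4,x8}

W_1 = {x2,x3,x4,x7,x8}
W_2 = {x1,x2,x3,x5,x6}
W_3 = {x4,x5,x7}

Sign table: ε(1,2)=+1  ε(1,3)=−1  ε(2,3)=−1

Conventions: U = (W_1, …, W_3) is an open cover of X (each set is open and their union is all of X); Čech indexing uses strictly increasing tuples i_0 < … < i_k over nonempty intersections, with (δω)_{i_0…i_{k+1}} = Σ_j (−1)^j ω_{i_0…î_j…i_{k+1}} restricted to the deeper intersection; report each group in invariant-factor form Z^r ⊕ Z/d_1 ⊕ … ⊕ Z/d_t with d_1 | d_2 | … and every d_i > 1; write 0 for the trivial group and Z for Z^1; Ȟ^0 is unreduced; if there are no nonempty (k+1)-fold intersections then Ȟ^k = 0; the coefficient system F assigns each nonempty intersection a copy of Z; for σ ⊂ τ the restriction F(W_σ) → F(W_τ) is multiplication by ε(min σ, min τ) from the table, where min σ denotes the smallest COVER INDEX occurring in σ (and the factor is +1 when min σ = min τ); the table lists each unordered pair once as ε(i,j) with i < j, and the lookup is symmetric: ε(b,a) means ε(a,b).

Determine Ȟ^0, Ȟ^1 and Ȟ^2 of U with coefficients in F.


Ȟ^0 ≅ Z, Ȟ^1 ≅ Z, Ȟ^2 ≅ 0

intersection data:
  W12={x2,x3} W13={x4,x7} W23={x5}
C dims 3,3; δ0: rk 2, SNF 1^2
Ȟ^0 = (3 − 2) − 0 = 1, so Ȟ^0 ≅ Z
Ȟ^1 = (3 − 0) − 2 = 1, so Ȟ^1 ≅ Z
Ȟ^2 = (0 − 0) − 0 = 0, so Ȟ^2 ≅ 0


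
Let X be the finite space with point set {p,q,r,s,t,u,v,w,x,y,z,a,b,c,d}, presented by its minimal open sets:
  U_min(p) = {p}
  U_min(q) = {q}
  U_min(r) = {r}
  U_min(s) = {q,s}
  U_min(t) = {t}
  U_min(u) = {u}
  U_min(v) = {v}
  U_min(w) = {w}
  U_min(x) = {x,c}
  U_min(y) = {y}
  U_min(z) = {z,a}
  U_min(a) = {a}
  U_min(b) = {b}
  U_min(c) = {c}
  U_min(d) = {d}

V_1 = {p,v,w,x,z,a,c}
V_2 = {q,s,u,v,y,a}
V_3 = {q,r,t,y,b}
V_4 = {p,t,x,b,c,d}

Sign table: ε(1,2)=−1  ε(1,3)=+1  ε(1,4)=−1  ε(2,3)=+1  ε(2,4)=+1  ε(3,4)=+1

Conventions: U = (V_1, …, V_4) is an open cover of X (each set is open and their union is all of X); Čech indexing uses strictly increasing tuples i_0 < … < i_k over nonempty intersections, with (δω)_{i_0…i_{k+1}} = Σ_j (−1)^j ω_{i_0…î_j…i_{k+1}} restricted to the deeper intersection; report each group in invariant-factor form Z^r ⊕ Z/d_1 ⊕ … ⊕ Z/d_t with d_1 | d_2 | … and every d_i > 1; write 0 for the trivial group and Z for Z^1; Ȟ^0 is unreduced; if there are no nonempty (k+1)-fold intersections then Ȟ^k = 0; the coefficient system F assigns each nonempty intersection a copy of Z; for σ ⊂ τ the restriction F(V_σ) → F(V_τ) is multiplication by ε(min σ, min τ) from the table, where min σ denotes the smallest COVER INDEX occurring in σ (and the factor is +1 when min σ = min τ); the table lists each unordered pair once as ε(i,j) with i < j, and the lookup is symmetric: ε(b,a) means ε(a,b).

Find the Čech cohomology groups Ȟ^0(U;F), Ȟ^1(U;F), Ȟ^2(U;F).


intersection data:
  V12={v,a} V14={p,x,c} V23={q,y} V34={t,b}
C dims 4,4; δ0: rk 3, SNF 1^3
Ȟ^0 = (4 − 3) − 0 = 1, so Ȟ^0 ≅ Z
Ȟ^1 = (4 − 0) − 3 = 1, so Ȟ^1 ≅ Z
Ȟ^2 = (0 − 0) − 0 = 0, so Ȟ^2 ≅ 0

Ȟ^0 = Z, Ȟ^1 = Z, Ȟ^2 = 0


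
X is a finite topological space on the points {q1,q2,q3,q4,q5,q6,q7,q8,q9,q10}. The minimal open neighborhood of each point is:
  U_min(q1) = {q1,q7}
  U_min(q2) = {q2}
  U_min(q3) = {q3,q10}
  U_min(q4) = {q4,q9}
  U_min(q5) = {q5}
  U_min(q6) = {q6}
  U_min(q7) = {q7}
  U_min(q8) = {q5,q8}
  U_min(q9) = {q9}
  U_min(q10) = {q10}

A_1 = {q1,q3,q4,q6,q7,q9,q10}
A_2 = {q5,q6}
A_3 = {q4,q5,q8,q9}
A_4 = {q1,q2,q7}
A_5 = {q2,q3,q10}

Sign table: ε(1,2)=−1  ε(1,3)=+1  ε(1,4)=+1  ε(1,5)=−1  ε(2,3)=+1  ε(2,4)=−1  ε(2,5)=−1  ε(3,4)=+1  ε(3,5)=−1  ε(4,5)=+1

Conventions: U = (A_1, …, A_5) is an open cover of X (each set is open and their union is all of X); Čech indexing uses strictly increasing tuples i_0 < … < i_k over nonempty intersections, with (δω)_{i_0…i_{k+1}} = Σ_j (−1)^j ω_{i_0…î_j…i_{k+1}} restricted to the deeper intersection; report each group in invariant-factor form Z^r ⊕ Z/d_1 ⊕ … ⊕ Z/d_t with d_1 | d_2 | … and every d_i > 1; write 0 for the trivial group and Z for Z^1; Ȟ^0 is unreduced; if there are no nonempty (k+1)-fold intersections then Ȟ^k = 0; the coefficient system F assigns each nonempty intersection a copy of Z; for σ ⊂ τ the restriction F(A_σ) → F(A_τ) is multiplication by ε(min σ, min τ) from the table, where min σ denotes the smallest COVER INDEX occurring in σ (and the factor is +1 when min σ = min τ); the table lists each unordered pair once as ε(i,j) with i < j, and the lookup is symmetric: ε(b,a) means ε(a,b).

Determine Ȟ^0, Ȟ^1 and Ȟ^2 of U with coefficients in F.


Ȟ^0 = 0,  Ȟ^1 = Z ⊕ Z/2,  Ȟ^2 = 0

nerve of the cover:
  A12={q6} A13={q4,q9} A14={q1,q7} A15={q3,q10} A23={q5} A45={q2}
C dims 5,6; δ0: rk 5, SNF 1^4·2
Ȟ^0 = (5 − 5) − 0 = 0, so Ȟ^0 ≅ 0
Ȟ^1 = (6 − 0) − 5 = 1 plus torsion [2], so Ȟ^1 ≅ Z ⊕ Z/2
Ȟ^2 = (0 − 0) − 0 = 0, so Ȟ^2 ≅ 0


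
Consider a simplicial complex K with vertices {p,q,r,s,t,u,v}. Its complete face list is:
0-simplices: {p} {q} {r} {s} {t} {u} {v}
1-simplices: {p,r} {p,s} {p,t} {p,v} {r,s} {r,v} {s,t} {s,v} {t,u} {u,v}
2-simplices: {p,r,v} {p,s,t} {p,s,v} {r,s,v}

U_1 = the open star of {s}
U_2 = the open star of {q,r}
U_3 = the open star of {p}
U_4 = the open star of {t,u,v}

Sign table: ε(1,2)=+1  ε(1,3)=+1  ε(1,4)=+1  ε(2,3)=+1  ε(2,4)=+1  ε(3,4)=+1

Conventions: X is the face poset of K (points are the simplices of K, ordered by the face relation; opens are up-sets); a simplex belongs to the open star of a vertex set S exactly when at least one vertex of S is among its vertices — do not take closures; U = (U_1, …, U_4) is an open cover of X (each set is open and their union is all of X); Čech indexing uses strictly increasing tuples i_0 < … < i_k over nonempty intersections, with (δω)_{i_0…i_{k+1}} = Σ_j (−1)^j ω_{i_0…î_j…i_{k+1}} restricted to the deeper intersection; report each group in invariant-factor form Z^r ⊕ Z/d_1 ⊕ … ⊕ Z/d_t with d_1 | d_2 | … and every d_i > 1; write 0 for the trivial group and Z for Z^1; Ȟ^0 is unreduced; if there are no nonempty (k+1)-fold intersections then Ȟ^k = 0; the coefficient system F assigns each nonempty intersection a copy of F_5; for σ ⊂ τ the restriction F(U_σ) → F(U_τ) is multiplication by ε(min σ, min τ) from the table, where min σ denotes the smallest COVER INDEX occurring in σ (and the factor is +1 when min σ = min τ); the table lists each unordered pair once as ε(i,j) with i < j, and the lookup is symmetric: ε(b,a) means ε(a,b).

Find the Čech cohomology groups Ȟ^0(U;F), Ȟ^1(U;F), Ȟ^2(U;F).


Ȟ^0 = Z/5; Ȟ^1 = 0; Ȟ^2 = 0

nonempty overlaps:
  U1={{s},{p,s},{r,s},{s,t},{s,v},{p,s,t},{p,s,v},{r,s,v}} U2={{q},{r},{p,r},{r,s},{r,v},{p,r,v},{r,s,v}} U3={{p},{p,r},{p,s},{p,t},{p,v},{p,r,v},{p,s,t},{p,s,v}} U4={{t},{u},{v},{p,t},{p,v},{r,v},{s,t},{s,v},{t,u},{u,v},{p,r,v},{p,s,t},{p,s,v},{r,s,v}}
  U12={{r,s},{r,s,v}} U13={{p,s},{p,s,t},{p,s,v}} U14={{s,t},{s,v},{p,s,t},{p,s,v},{r,s,v}} U23={{p,r},{p,r,v}} U24={{r,v},{p,r,v},{r,s,v}} U34={{p,t},{p,v},{p,r,v},{p,s,t},{p,s,v}}
  U124={{r,s,v}} U134={{p,s,t},{p,s,v}} U234={{p,r,v}}
C dims 4,6,3; δ0: rk_F5 3; δ1: rk_F5 3
degree 0: 4−3−0 = 1 → Ȟ^0 ≅ Z/5
degree 1: 6−3−3 = 0 → Ȟ^1 ≅ 0
degree 2: 3−0−3 = 0 → Ȟ^2 ≅ 0


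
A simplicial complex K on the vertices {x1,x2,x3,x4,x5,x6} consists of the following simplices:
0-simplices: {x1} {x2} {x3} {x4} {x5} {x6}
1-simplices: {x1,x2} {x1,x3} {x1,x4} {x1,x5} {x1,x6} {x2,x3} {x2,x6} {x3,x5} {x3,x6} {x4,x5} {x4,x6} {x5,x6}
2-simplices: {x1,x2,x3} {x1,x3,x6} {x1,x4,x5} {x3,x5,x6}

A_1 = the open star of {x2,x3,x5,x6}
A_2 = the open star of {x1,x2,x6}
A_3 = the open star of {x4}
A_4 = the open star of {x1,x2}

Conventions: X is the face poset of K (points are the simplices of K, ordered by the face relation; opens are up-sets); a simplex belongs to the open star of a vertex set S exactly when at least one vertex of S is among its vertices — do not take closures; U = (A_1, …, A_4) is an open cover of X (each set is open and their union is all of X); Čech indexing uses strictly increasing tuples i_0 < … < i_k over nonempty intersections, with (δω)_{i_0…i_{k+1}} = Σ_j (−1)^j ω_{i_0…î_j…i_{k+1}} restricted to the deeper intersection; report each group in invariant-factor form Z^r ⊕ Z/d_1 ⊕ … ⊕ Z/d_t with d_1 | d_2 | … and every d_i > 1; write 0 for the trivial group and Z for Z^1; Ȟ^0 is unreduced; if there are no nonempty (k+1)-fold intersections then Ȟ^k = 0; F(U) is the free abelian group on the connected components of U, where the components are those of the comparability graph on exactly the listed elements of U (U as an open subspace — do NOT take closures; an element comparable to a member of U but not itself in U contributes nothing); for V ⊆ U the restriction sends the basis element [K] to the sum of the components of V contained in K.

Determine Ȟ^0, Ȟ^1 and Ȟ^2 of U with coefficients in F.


nonempty overlaps:
  A1={{x2},{x3},{x5},{x6},{x1,x2},{x1,x3},{x1,x5},{x1,x6},{x2,x3},{x2,x6},{x3,x5},{x3,x6},{x4,x5},{x4,x6},{x5,x6},{x1,x2,x3},{x1,x3,x6},{x1,x4,x5},{x3,x5,x6}} A2={{x1},{x2},{x6},{x1,x2},{x1,x3},{x1,x4},{x1,x5},{x1,x6},{x2,x3},{x2,x6},{x3,x6},{x4,x6},{x5,x6},{x1,x2,x3},{x1,x3,x6},{x1,x4,x5},{x3,x5,x6}} A3={{x4},{x1,x4},{x4,x5},{x4,x6},{x1,x4,x5}} A4={{x1},{x2},{x1,x2},{x1,x3},{x1,x4},{x1,x5},{x1,x6},{x2,x3},{x2,x6},{x1,x2,x3},{x1,x3,x6},{x1,x4,x5}}
  A12={{x2},{x6},{x1,x2},{x1,x3},{x1,x5},{x1,x6},{x2,x3},{x2,x6},{x3,x6},{x4,x6},{x5,x6},{x1,x2,x3},{x1,x3,x6},{x1,x4,x5},{x3,x5,x6}} A13={{x4,x5},{x4,x6},{x1,x4,x5}} A14={{x2},{x1,x2},{x1,x3},{x1,x5},{x1,x6},{x2,x3},{x2,x6},{x1,x2,x3},{x1,x3,x6},{x1,x4,x5}} A23={{x1,x4},{x4,x6},{x1,x4,x5}} A24={{x1},{x2},{x1,x2},{x1,x3},{x1,x4},{x1,x5},{x1,x6},{x2,x3},{x2,x6},{x1,x2,x3},{x1,x3,x6},{x1,x4,x5}} A34={{x1,x4},{x1,x4,x5}}
  A123={{x4,x6},{x1,x4,x5}} A124={{x2},{x1,x2},{x1,x3},{x1,x5},{x1,x6},{x2,x3},{x2,x6},{x1,x2,x3},{x1,x3,x6},{x1,x4,x5}} A134={{x1,x4,x5}} A234={{x1,x4},{x1,x4,x5}}
  A1234={{x1,x4,x5}}
components per intersection:
  A1: {{x2},{x3},{x5},{x6},{x1,x2},{x1,x3},{x1,x5},{x1,x6},{x2,x3},{x2,x6},{x3,x5},{x3,x6},{x4,x5},{x4,x6},{x5,x6},{x1,x2,x3},{x1,x3,x6},{x1,x4,x5},{x3,x5,x6}}
  A2: {{x1},{x2},{x6},{x1,x2},{x1,x3},{x1,x4},{x1,x5},{x1,x6},{x2,x3},{x2,x6},{x3,x6},{x4,x6},{x5,x6},{x1,x2,x3},{x1,x3,x6},{x1,x4,x5},{x3,x5,x6}}
  A3: {{x4},{x1,x4},{x4,x5},{x4,x6},{x1,x4,x5}}
  A4: {{x1},{x2},{x1,x2},{x1,x3},{x1,x4},{x1,x5},{x1,x6},{x2,x3},{x2,x6},{x1,x2,x3},{x1,x3,x6},{x1,x4,x5}}
  A12: {{x2},{x6},{x1,x2},{x1,x3},{x1,x6},{x2,x3},{x2,x6},{x3,x6},{x4,x6},{x5,x6},{x1,x2,x3},{x1,x3,x6},{x3,x5,x6}} {{x1,x5},{x1,x4,x5}}
  A13: {{x4,x5},{x1,x4,x5}} {{x4,x6}}
  A14: {{x2},{x1,x2},{x1,x3},{x1,x6},{x2,x3},{x2,x6},{x1,x2,x3},{x1,x3,x6}} {{x1,x5},{x1,x4,x5}}
  A23: {{x1,x4},{x1,x4,x5}} {{x4,x6}}
  A24: {{x1},{x2},{x1,x2},{x1,x3},{x1,x4},{x1,x5},{x1,x6},{x2,x3},{x2,x6},{x1,x2,x3},{x1,x3,x6},{x1,x4,x5}}
  A34: {{x1,x4},{x1,x4,x5}}
  A123: {{x4,x6}} {{x1,x4,x5}}
  A124: {{x2},{x1,x2},{x1,x3},{x1,x6},{x2,x3},{x2,x6},{x1,x2,x3},{x1,x3,x6}} {{x1,x5},{x1,x4,x5}}
  A134: {{x1,x4,x5}}
  A234: {{x1,x4},{x1,x4,x5}}
  A1234: {{x1,x4,x5}}
C dims 4,10,6,1; δ0: rk 3, SNF 1^3; δ1: rk 5, SNF 1^5; δ2: rk 1, SNF 1^1
degree 0: 4−3−0 = 1 → Ȟ^0 ≅ Z
degree 1: 10−5−3 = 2 → Ȟ^1 ≅ Z^2
degree 2: 6−1−5 = 0 → Ȟ^2 ≅ 0

Ȟ^0 ≅ Z, Ȟ^1 ≅ Z^2 and Ȟ^2 ≅ 0


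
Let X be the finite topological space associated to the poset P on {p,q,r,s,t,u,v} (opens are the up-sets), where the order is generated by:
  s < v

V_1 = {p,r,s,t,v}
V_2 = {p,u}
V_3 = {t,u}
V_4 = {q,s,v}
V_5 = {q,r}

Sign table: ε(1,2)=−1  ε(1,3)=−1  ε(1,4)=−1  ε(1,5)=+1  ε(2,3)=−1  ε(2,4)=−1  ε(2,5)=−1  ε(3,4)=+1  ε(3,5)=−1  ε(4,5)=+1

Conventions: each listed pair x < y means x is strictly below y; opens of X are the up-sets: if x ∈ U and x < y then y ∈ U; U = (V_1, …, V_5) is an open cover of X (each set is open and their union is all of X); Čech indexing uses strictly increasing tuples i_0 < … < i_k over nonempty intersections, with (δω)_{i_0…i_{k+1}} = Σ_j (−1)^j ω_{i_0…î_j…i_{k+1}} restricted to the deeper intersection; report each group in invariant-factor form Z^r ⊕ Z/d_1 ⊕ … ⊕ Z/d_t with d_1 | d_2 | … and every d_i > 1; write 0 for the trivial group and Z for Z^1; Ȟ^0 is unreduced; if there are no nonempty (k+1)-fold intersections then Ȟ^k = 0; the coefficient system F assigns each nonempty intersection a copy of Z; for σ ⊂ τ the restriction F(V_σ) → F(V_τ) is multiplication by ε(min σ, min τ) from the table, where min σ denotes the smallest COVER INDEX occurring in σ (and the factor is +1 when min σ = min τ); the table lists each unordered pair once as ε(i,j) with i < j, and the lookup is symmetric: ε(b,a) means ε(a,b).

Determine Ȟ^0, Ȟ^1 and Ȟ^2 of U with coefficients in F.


Ȟ^0 ≅ 0,  Ȟ^1 ≅ Z ⊕ Z/2,  Ȟ^2 ≅ 0

intersection data:
  V12={p} V13={t} V14={s,v} V15={r} V23={u} V45={q}
C dims 5,6; δ0: rk 5, SNF 1^4·2
Ȟ^0 = (5 − 5) − 0 = 0, so Ȟ^0 ≅ 0
Ȟ^1 = (6 − 0) − 5 = 1 plus torsion [2], so Ȟ^1 ≅ Z ⊕ Z/2
Ȟ^2 = (0 − 0) − 0 = 0, so Ȟ^2 ≅ 0


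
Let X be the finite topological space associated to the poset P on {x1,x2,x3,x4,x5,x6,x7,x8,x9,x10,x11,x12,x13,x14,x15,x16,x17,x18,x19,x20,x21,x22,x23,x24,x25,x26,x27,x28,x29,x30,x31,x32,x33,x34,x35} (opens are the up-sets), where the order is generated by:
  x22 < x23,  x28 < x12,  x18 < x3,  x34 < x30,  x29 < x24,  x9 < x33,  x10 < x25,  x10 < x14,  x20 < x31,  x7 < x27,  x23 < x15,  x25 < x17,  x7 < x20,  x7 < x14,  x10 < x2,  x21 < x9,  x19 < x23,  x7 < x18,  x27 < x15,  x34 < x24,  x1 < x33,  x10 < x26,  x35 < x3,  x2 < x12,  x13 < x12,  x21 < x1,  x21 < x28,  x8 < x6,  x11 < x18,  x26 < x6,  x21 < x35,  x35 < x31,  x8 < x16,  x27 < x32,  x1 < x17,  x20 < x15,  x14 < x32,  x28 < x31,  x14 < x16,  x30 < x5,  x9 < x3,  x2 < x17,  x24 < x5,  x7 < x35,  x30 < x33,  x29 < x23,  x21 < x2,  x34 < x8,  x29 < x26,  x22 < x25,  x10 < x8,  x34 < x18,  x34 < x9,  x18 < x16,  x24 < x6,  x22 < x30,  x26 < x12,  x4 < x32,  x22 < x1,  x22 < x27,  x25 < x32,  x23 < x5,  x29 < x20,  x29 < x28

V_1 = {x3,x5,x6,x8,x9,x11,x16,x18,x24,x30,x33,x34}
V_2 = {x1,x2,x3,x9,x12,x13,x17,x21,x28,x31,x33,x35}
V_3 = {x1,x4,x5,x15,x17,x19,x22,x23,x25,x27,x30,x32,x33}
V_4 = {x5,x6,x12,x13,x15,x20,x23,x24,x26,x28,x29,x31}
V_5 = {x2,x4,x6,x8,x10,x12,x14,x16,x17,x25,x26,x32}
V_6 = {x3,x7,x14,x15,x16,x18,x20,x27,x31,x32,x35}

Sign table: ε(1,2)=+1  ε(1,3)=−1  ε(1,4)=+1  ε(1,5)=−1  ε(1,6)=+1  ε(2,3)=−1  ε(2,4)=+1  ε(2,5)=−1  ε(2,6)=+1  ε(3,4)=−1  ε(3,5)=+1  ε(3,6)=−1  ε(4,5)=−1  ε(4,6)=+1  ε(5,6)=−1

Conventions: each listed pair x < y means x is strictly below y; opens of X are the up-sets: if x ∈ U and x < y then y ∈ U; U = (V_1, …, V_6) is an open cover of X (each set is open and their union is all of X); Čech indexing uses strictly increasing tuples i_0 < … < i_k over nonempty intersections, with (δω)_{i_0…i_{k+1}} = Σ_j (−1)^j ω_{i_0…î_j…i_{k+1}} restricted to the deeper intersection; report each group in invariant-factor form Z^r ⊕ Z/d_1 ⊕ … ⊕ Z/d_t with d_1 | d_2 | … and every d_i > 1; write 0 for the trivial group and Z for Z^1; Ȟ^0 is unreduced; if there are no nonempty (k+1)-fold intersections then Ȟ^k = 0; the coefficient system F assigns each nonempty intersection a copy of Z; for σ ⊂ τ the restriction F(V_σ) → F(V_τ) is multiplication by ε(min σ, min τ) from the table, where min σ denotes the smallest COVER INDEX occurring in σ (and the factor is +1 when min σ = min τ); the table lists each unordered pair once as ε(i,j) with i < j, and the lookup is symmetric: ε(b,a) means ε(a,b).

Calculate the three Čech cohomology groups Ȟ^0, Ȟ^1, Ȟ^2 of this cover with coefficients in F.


Ȟ^0(U;F) ≅ Z,  Ȟ^1(U;F) ≅ 0,  Ȟ^2(U;F) ≅ Z/2

nerve simplices:
  V12={x3,x9,x33} V13={x5,x30,x33} V14={x5,x6,x24} V15={x6,x8,x16} V16={x3,x16,x18} V23={x1,x17,x33} V24={x12,x13,x28,x31} V25={x2,x12,x17} V26={x3,x31,x35} V34={x5,x15,x23} V35={x4,x17,x25,x32} V36={x15,x27,x32} V45={x6,x12,x26} V46={x15,x20,x31} V56={x14,x16,x32}
  V123={x33} V126={x3} V134={x5} V145={x6} V156={x16} V235={x17} V245={x12} V246={x31} V346={x15} V356={x32}
C dims 6,15,10; δ0: rk 5, SNF 1^5; δ1: rk 10, SNF 1^9·2
degree 0: 6−5−0 = 1 → Ȟ^0 ≅ Z
degree 1: 15−10−5 = 0 → Ȟ^1 ≅ 0
degree 2: 10−0−10 = 0 plus torsion [2] → Ȟ^2 ≅ Z/2


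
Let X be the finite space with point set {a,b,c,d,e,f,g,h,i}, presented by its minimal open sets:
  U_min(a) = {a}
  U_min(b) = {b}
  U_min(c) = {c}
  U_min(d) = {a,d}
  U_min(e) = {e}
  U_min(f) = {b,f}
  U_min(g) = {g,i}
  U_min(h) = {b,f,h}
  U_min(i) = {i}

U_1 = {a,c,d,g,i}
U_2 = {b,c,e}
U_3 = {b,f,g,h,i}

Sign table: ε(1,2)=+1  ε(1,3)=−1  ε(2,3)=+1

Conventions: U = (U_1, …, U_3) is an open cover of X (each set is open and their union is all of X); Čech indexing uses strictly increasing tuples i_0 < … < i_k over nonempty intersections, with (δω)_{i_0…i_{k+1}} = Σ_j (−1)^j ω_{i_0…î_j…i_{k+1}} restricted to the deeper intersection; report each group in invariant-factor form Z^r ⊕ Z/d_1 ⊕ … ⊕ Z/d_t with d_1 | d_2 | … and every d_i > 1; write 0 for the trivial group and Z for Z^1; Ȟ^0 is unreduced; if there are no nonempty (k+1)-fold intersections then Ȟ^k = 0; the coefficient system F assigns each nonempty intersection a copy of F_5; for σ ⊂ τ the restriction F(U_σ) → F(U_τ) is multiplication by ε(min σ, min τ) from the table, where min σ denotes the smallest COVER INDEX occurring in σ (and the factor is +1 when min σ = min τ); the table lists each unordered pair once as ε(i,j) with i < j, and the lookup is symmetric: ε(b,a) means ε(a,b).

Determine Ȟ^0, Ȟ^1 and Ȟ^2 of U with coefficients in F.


intersection data:
  U12={c} U13={g,i} U23={b}
C dims 3,3; δ0: rk_F5 3
Ȟ^0 = (3 − 3) − 0 = 0, so Ȟ^0 ≅ 0
Ȟ^1 = (3 − 0) − 3 = 0, so Ȟ^1 ≅ 0
Ȟ^2 = (0 − 0) − 0 = 0, so Ȟ^2 ≅ 0

Ȟ^0 ≅ 0; Ȟ^1 ≅ 0; Ȟ^2 ≅ 0


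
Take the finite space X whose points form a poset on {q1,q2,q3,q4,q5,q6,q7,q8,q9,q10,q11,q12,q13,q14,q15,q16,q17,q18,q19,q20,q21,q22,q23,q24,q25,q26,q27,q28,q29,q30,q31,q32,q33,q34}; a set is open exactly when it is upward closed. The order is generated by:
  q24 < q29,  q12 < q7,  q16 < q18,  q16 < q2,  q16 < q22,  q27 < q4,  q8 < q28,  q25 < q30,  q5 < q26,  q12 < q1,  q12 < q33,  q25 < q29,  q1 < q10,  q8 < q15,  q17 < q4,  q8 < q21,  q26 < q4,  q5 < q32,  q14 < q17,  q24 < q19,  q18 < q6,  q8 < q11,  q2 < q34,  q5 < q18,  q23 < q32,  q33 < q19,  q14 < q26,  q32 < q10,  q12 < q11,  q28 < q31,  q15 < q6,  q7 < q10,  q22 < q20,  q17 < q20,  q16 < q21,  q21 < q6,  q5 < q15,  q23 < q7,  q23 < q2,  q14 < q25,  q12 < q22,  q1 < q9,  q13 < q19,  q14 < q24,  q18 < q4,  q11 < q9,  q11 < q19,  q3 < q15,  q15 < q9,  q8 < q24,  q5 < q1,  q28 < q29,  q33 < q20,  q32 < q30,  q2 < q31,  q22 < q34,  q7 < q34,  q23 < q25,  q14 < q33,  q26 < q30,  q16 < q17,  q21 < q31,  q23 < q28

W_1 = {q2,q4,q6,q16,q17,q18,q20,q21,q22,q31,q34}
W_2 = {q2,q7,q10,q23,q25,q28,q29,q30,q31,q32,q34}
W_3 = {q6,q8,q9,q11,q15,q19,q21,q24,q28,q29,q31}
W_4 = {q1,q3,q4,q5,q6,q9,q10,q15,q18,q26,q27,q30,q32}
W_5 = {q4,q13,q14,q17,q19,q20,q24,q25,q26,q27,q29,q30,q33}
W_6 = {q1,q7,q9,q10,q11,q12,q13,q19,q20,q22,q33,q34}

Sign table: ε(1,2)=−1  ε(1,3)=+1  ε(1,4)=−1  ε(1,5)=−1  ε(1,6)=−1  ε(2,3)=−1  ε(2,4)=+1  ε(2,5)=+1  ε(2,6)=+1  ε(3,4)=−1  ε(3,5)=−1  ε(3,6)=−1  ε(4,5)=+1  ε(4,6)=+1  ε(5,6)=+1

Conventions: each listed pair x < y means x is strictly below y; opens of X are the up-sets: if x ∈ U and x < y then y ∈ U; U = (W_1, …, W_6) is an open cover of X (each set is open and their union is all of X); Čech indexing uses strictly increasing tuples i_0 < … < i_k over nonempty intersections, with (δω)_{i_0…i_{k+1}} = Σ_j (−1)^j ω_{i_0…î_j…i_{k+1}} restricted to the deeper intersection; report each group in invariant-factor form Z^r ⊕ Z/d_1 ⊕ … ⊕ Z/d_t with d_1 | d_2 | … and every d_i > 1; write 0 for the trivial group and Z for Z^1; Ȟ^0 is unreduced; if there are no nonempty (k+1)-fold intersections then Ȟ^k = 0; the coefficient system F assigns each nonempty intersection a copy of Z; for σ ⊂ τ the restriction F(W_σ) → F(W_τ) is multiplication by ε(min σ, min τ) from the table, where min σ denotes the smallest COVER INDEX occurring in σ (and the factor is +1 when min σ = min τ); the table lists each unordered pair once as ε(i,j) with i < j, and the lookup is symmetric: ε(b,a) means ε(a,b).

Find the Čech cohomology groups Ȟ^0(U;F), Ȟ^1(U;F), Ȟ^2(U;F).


nerve simplices:
  W12={q2,q31,q34} W13={q6,q21,q31} W14={q4,q6,q18} W15={q4,q17,q20} W16={q20,q22,q34} W23={q28,q29,q31} W24={q10,q30,q32} W25={q25,q29,q30} W26={q7,q10,q34} W34={q6,q9,q15} W35={q19,q24,q29} W36={q9,q11,q19} W45={q4,q26,q27,q30} W46={q1,q9,q10} W56={q13,q19,q20,q33}
  W123={q31} W126={q34} W134={q6} W145={q4} W156={q20} W235={q29} W245={q30} W246={q10} W346={q9} W356={q19}
C dims 6,15,10; δ0: rk 5, SNF 1^5; δ1: rk 10, SNF 1^9·2
degree 0: 6−5−0 = 1 → Ȟ^0 ≅ Z
degree 1: 15−10−5 = 0 → Ȟ^1 ≅ 0
degree 2: 10−0−10 = 0 plus torsion [2] → Ȟ^2 ≅ Z/2

Ȟ^0 = Z, Ȟ^1 = 0 and Ȟ^2 = Z/2


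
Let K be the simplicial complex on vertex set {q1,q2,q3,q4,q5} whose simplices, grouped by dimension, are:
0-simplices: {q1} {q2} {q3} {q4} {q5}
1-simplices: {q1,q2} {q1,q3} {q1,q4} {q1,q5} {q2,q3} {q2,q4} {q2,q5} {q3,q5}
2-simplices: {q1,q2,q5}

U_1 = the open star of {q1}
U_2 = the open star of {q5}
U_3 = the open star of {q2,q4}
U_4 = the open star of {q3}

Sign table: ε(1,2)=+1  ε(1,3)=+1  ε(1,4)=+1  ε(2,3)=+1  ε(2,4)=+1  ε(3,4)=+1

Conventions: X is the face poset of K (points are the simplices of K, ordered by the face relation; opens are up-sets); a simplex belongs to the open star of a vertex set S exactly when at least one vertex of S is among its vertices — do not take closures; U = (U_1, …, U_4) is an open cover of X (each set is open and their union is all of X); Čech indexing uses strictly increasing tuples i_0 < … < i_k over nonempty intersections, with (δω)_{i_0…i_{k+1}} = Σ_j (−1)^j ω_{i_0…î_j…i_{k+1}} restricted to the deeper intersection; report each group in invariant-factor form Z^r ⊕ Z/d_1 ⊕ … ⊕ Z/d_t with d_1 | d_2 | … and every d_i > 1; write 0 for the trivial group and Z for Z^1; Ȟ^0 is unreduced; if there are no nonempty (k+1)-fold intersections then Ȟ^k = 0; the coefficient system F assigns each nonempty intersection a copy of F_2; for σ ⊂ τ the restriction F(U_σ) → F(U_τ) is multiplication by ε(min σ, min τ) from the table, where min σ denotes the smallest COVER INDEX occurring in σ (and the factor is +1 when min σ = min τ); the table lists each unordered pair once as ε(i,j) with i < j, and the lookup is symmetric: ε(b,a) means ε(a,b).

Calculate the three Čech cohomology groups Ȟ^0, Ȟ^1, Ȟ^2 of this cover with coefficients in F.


cover nerve:
  U1={{q1},{q1,q2},{q1,q3},{q1,q4},{q1,q5},{q1,q2,q5}} U2={{q5},{q1,q5},{q2,q5},{q3,q5},{q1,q2,q5}} U3={{q2},{q4},{q1,q2},{q1,q4},{q2,q3},{q2,q4},{q2,q5},{q1,q2,q5}} U4={{q3},{q1,q3},{q2,q3},{q3,q5}}
  U12={{q1,q5},{q1,q2,q5}} U13={{q1,q2},{q1,q4},{q1,q2,q5}} U14={{q1,q3}} U23={{q2,q5},{q1,q2,q5}} U24={{q3,q5}} U34={{q2,q3}}
  U123={{q1,q2,q5}}
C dims 4,6,1; δ0: rk_F2 3; δ1: rk_F2 1
Ȟ^0: (4−3)−0=1 ⇒ Z/2
Ȟ^1: (6−1)−3=2 ⇒ Z/2 ⊕ Z/2
Ȟ^2: (1−0)−1=0 ⇒ 0

Ȟ^0 = Z/2, Ȟ^1 = Z/2 ⊕ Z/2, Ȟ^2 = 0


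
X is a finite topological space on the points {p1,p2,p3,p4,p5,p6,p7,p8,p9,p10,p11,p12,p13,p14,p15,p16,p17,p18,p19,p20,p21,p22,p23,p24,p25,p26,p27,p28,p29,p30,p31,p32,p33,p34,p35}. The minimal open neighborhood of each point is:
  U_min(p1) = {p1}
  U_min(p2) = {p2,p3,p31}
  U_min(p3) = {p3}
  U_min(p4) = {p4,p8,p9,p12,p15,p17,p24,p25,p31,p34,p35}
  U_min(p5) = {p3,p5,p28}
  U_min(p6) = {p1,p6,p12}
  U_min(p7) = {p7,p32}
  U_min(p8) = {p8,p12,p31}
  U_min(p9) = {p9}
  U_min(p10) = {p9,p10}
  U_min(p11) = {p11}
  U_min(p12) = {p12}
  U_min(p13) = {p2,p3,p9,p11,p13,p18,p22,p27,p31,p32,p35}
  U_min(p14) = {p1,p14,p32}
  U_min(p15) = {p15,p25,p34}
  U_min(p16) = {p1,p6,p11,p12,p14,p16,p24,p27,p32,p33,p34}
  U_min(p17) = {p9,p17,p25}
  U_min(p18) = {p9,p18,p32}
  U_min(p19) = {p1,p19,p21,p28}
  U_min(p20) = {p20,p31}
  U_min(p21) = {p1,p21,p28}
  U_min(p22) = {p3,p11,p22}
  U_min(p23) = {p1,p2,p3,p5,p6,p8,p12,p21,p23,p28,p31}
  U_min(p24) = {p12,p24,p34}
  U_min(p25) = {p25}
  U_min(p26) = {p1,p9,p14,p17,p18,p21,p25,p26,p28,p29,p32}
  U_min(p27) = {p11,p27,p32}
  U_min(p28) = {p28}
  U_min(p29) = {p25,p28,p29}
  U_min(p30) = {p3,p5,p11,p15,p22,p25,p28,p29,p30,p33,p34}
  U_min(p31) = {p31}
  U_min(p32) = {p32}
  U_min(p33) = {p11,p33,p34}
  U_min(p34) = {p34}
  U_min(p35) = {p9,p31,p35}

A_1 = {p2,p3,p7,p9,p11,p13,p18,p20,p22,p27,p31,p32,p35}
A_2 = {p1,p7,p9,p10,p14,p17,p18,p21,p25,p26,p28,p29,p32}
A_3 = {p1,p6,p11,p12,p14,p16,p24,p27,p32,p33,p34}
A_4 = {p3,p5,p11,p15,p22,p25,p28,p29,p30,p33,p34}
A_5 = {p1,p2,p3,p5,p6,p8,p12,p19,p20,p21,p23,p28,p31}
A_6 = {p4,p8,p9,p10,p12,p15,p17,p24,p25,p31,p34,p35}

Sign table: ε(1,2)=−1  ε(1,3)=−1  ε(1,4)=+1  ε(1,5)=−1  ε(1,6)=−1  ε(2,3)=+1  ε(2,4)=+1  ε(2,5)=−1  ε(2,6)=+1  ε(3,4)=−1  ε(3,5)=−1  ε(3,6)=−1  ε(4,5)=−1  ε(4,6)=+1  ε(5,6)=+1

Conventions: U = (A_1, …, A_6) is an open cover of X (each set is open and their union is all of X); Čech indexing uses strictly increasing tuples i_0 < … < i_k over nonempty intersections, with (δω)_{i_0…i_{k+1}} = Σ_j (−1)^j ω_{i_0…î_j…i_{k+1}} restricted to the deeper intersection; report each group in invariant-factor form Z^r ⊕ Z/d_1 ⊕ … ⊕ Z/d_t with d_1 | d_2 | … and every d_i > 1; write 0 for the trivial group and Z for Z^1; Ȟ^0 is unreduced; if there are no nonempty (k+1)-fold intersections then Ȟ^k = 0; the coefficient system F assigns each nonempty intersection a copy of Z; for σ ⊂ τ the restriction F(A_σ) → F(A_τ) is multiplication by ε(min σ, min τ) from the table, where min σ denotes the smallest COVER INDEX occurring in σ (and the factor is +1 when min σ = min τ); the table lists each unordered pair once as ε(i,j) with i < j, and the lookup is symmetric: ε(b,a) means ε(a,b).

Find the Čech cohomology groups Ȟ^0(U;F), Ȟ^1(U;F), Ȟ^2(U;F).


cover nerve:
  A12={p7,p9,p18,p32} A13={p11,p27,p32} A14={p3,p11,p22} A15={p2,p3,p20,p31} A16={p9,p31,p35} A23={p1,p14,p32} A24={p25,p28,p29} A25={p1,p21,p28} A26={p9,p10,p17,p25} A34={p11,p33,p34} A35={p1,p6,p12} A36={p12,p24,p34} A45={p3,p5,p28} A46={p15,p25,p34} A56={p8,p12,p31}
  A123={p32} A126={p9} A134={p11} A145={p3} A156={p31} A235={p1} A245={p28} A246={p25} A346={p34} A356={p12}
C dims 6,15,10; δ0: rk 6, SNF 1^5·2; δ1: rk 9, SNF 1^9
Ȟ^0: (6−6)−0=0 ⇒ 0
Ȟ^1: (15−9)−6=0 plus torsion [2] ⇒ Z/2
Ȟ^2: (10−0)−9=1 ⇒ Z

Ȟ^0(U;F) ≅ 0,  Ȟ^1(U;F) ≅ Z/2,  Ȟ^2(U;F) ≅ Z


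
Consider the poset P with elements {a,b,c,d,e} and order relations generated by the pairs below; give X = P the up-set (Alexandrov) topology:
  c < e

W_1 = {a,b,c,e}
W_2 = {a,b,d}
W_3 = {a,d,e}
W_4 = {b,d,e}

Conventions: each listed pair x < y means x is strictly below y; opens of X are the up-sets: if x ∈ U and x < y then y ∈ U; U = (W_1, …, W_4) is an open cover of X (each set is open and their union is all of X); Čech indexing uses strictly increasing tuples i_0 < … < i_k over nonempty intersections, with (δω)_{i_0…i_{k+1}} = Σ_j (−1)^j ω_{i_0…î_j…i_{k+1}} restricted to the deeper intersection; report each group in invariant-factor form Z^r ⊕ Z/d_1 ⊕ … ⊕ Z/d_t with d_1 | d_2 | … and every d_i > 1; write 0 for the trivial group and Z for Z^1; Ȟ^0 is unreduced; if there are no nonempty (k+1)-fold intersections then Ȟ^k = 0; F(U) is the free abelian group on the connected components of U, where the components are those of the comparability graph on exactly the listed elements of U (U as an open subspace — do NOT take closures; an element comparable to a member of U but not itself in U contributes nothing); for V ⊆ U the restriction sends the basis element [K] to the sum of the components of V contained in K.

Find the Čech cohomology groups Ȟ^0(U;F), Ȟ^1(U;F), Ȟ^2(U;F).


Ȟ^0 ≅ Z^4, Ȟ^1 ≅ 0 and Ȟ^2 ≅ 0

nerve simplices:
  W12={a,b} W13={a,e} W14={b,e} W23={a,d} W24={b,d} W34={d,e}
  W123={a} W124={b} W134={e} W234={d}
components per intersection:
  W1: {a} {b} {c,e}
  W2: {a} {b} {d}
  W3: {a} {d} {e}
  W4: {b} {d} {e}
  W12: {a} {b}
  W13: {a} {e}
  W14: {b} {e}
  W23: {a} {d}
  W24: {b} {d}
  W34: {d} {e}
  W123: {a}
  W124: {b}
  W134: {e}
  W234: {d}
C dims 12,12,4; δ0: rk 8, SNF 1^8; δ1: rk 4, SNF 1^4
degree 0: 12−8−0 = 4 → Ȟ^0 ≅ Z^4
degree 1: 12−4−8 = 0 → Ȟ^1 ≅ 0
degree 2: 4−0−4 = 0 → Ȟ^2 ≅ 0


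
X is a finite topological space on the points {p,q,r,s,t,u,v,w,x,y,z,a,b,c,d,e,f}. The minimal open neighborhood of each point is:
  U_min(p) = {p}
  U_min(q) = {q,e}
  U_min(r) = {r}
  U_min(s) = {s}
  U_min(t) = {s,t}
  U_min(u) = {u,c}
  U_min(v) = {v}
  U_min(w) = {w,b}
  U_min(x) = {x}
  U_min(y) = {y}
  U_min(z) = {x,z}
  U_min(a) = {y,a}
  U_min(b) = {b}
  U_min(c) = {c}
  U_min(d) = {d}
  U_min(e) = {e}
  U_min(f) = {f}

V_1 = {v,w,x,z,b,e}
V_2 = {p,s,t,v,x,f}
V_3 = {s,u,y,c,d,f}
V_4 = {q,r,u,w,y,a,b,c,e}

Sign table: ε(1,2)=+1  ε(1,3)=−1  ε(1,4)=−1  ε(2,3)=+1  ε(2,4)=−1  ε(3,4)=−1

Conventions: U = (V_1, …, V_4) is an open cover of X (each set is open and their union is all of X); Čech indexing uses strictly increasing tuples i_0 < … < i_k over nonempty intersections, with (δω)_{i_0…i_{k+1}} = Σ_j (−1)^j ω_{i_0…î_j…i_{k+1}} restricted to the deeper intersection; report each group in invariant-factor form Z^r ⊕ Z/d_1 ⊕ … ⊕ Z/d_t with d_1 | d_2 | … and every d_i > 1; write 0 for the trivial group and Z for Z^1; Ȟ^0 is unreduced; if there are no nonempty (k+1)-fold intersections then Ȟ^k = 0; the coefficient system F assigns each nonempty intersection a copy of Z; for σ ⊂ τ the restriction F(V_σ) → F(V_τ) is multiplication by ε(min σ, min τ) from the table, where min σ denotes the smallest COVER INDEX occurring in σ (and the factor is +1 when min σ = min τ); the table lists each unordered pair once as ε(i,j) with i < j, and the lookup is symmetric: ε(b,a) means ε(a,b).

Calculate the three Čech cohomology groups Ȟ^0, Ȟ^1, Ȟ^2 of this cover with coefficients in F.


nerve simplices:
  V12={v,x} V14={w,b,e} V23={s,f} V34={u,y,c}
C dims 4,4; δ0: rk 3, SNF 1^3
degree 0: 4−3−0 = 1 → Ȟ^0 ≅ Z
degree 1: 4−0−3 = 1 → Ȟ^1 ≅ Z
degree 2: 0−0−0 = 0 → Ȟ^2 ≅ 0

Ȟ^0 = Z, Ȟ^1 = Z and Ȟ^2 = 0


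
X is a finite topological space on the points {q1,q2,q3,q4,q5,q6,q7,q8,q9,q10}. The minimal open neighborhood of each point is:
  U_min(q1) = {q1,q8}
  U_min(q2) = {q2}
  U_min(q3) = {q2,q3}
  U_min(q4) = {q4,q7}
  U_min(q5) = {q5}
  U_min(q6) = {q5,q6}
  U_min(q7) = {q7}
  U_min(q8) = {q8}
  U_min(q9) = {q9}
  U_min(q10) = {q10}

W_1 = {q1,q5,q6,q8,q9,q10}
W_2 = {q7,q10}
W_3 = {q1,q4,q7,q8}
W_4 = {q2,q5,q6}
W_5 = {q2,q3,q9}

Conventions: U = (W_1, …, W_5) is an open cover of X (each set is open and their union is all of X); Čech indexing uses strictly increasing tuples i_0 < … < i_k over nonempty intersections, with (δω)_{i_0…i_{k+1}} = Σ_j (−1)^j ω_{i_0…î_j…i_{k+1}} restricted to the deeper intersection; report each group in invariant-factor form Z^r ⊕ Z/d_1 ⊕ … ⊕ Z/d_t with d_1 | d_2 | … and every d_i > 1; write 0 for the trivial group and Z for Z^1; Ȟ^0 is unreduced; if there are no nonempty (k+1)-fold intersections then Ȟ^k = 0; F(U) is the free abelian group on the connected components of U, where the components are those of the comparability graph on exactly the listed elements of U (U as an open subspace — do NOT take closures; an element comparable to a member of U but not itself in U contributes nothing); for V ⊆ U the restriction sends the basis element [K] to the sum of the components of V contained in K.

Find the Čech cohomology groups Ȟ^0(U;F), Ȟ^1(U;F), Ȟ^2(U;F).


nonempty overlaps:
  W12={q10} W13={q1,q8} W14={q5,q6} W15={q9} W23={q7} W45={q2}
components per intersection:
  W1: {q1,q8} {q5,q6} {q9} {q10}
  W2: {q7} {q10}
  W3: {q1,q8} {q4,q7}
  W4: {q2} {q5,q6}
  W5: {q2,q3} {q9}
  W12: {q10}
  W13: {q1,q8}
  W14: {q5,q6}
  W15: {q9}
  W23: {q7}
  W45: {q2}
C dims 12,6; δ0: rk 6, SNF 1^6
degree 0: 12−6−0 = 6 → Ȟ^0 ≅ Z^6
degree 1: 6−0−6 = 0 → Ȟ^1 ≅ 0
degree 2: 0−0−0 = 0 → Ȟ^2 ≅ 0

Ȟ^0(U;F) ≅ Z^6,  Ȟ^1(U;F) ≅ 0,  Ȟ^2(U;F) ≅ 0


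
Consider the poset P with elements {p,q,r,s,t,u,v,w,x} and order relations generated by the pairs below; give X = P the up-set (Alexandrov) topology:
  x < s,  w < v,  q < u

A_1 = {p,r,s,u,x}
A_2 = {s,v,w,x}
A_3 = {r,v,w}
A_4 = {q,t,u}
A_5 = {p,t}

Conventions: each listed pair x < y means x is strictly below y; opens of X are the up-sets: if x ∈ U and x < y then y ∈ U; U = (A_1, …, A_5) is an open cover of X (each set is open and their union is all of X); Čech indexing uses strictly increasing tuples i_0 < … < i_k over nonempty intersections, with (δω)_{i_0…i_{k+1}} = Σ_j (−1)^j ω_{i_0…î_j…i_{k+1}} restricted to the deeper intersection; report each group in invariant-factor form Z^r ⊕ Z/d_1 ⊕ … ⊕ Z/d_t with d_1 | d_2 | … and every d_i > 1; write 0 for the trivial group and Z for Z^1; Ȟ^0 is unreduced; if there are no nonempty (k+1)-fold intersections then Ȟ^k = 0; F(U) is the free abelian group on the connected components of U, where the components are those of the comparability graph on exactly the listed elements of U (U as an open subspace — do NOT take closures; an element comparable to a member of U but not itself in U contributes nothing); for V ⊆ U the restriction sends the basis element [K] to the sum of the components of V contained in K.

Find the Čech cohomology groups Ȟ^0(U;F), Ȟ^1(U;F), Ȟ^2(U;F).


Ȟ^0 = Z^6, Ȟ^1 = 0 and Ȟ^2 = 0

nerve of the cover:
  A12={s,x} A13={r} A14={u} A15={p} A23={v,w} A45={t}
components per intersection:
  A1: {p} {r} {s,x} {u}
  A2: {s,x} {v,w}
  A3: {r} {v,w}
  A4: {q,u} {t}
  A5: {p} {t}
  A12: {s,x}
  A13: {r}
  A14: {u}
  A15: {p}
  A23: {v,w}
  A45: {t}
C dims 12,6; δ0: rk 6, SNF 1^6
Ȟ^0 = (12 − 6) − 0 = 6, so Ȟ^0 ≅ Z^6
Ȟ^1 = (6 − 0) − 6 = 0, so Ȟ^1 ≅ 0
Ȟ^2 = (0 − 0) − 0 = 0, so Ȟ^2 ≅ 0


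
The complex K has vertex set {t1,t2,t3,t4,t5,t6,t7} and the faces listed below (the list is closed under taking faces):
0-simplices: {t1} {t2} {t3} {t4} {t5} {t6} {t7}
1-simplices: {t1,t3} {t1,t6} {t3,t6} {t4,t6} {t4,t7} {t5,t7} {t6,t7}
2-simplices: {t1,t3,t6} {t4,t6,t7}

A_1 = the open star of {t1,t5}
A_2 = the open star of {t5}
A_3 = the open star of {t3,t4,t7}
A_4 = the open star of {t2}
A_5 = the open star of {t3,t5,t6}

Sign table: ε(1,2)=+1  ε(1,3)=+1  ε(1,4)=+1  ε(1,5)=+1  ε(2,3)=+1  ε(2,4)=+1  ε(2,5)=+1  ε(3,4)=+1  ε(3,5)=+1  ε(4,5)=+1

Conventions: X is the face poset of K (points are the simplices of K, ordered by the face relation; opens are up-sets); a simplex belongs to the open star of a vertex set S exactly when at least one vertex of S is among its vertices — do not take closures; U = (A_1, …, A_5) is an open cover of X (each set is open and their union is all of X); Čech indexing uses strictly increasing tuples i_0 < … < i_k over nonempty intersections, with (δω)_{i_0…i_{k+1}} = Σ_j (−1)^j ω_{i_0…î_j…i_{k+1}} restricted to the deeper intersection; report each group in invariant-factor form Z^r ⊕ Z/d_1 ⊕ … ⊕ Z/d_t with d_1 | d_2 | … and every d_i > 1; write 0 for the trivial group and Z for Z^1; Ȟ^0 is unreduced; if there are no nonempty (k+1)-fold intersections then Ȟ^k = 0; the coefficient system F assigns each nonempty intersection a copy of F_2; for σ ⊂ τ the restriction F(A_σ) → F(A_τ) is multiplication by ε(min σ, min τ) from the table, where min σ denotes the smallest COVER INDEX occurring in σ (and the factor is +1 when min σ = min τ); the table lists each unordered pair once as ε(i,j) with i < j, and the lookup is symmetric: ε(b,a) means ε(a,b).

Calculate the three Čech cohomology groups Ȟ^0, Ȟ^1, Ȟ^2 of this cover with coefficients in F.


Ȟ^0 ≅ Z/2 ⊕ Z/2, Ȟ^1 ≅ 0 and Ȟ^2 ≅ 0

nonempty overlaps:
  A1={{t1},{t5},{t1,t3},{t1,t6},{t5,t7},{t1,t3,t6}} A2={{t5},{t5,t7}} A3={{t3},{t4},{t7},{t1,t3},{t3,t6},{t4,t6},{t4,t7},{t5,t7},{t6,t7},{t1,t3,t6},{t4,t6,t7}} A4={{t2}} A5={{t3},{t5},{t6},{t1,t3},{t1,t6},{t3,t6},{t4,t6},{t5,t7},{t6,t7},{t1,t3,t6},{t4,t6,t7}}
  A12={{t5},{t5,t7}} A13={{t1,t3},{t5,t7},{t1,t3,t6}} A15={{t5},{t1,t3},{t1,t6},{t5,t7},{t1,t3,t6}} A23={{t5,t7}} A25={{t5},{t5,t7}} A35={{t3},{t1,t3},{t3,t6},{t4,t6},{t5,t7},{t6,t7},{t1,t3,t6},{t4,t6,t7}}
  A123={{t5,t7}} A125={{t5},{t5,t7}} A135={{t1,t3},{t5,t7},{t1,t3,t6}} A235={{t5,t7}}
  A1235={{t5,t7}}
C dims 5,6,4,1; δ0: rk_F2 3; δ1: rk_F2 3; δ2: rk_F2 1
degree 0: 5−3−0 = 2 → Ȟ^0 ≅ Z/2 ⊕ Z/2
degree 1: 6−3−3 = 0 → Ȟ^1 ≅ 0
degree 2: 4−1−3 = 0 → Ȟ^2 ≅ 0


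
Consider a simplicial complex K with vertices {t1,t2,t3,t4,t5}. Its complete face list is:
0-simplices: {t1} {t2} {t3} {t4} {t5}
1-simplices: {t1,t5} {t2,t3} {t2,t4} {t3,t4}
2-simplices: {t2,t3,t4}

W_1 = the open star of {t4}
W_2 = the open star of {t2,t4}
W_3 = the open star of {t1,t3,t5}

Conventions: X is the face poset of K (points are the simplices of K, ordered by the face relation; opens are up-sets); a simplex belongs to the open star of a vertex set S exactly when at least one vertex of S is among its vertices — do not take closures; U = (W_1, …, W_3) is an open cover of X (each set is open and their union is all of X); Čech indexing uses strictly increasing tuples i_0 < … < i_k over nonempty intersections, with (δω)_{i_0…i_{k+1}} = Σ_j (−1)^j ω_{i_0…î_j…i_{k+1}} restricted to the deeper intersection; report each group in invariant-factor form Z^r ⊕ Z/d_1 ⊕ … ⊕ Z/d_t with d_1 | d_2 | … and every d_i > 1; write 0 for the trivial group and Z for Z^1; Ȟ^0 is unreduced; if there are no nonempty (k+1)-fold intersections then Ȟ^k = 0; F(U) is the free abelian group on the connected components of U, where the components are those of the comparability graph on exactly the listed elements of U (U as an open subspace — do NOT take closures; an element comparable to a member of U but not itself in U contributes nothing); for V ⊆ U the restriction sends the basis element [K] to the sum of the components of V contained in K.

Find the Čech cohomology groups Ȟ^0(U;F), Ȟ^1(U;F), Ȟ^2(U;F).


nerve of the cover:
  W1={{t4},{t2,t4},{t3,t4},{t2,t3,t4}} W2={{t2},{t4},{t2,t3},{t2,t4},{t3,t4},{t2,t3,t4}} W3={{t1},{t3},{t5},{t1,t5},{t2,t3},{t3,t4},{t2,t3,t4}}
  W12={{t4},{t2,t4},{t3,t4},{t2,t3,t4}} W13={{t3,t4},{t2,t3,t4}} W23={{t2,t3},{t3,t4},{t2,t3,t4}}
  W123={{t3,t4},{t2,t3,t4}}
components per intersection:
  W1: {{t4},{t2,t4},{t3,t4},{t2,t3,t4}}
  W2: {{t2},{t4},{t2,t3},{t2,t4},{t3,t4},{t2,t3,t4}}
  W3: {{t1},{t5},{t1,t5}} {{t3},{t2,t3},{t3,t4},{t2,t3,t4}}
  W12: {{t4},{t2,t4},{t3,t4},{t2,t3,t4}}
  W13: {{t3,t4},{t2,t3,t4}}
  W23: {{t2,t3},{t3,t4},{t2,t3,t4}}
  W123: {{t3,t4},{t2,t3,t4}}
C dims 4,3,1; δ0: rk 2, SNF 1^2; δ1: rk 1, SNF 1^1
Ȟ^0 = (4 − 2) − 0 = 2, so Ȟ^0 ≅ Z^2
Ȟ^1 = (3 − 1) − 2 = 0, so Ȟ^1 ≅ 0
Ȟ^2 = (1 − 0) − 1 = 0, so Ȟ^2 ≅ 0

Ȟ^0 ≅ Z^2, Ȟ^1 ≅ 0 and Ȟ^2 ≅ 0
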